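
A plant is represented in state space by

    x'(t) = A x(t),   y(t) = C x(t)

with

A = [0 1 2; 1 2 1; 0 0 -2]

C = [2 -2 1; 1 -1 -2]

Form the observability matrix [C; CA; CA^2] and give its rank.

3

CA = [[-2, -2, 0], [-1, -1, 5]]
CA^2 = [[-2, -6, -6], [-1, -3, -13]]
Observability matrix O = [C; CA; CA^2] = [[2, -2, 1], [1, -1, -2], [-2, -2, 0], [-1, -1, 5], [-2, -6, -6], [-1, -3, -13]]
Take the 3×3 submatrix of O formed by rows 1, 2, 3: [[2, -2, 1], [1, -1, -2], [-2, -2, 0]]. Its determinant is 2·((-1)·0 - (-2)·(-2)) - (-2)·(1·0 - (-2)·(-2)) + 1·(1·(-2) - (-1)·(-2)) = 2·(-4) - (-2)·(-4) + 1·(-4) = -20 ≠ 0.
So rank(O) ≥ 3; since O has 3 columns, rank(O) = 3.
rank(O) = 3 = n, so the pair (A, C) is completely observable.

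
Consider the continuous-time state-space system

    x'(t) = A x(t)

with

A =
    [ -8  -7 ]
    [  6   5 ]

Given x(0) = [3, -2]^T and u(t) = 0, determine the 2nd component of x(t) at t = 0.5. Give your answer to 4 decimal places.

det(sI - A) = s^2 - (tr A)s + det A, with tr A = (-8) + 5 = -3 and det A = (-8)·5 - (-7)·6 = -40 - (-42) = 2.
So p(s) = det(sI - A) = s^2 + 3s + 2.
Factor s^2 + 3s + 2: two numbers with sum -3 and product 2 are -1 and -2, so s^2 + 3s + 2 = (s + 1)(s + 2).
Hence p(s) = (s + 1) (s + 2), with roots -2, -1.
The eigenvalues -2, -1 are distinct and real, so A is diagonalisable and x(t) = e^{At} x(0) = V diag(e^{λ_i t}) V^{-1} x(0), where the columns of V are the eigenvectors.
λ = -2: A - (-2)I = [[-6, -7], [6, 7]]. Row 1 gives (-6)·v1 + (-7)·v2 = 0, so take v_1 = [7, -6]^T.
λ = -1: A - (-1)I = [[-7, -7], [6, 6]]. Row 1 gives (-7)·v1 + (-7)·v2 = 0, so take v_2 = [-1, 1]^T.
V = [v_1 v_2] = [[7, -1], [-6, 1]] has det V = 1, so V^{-1} = adj(V)/det V = [[1, 1], [6, 7]].
Modal coordinates z(0) = V^{-1} x(0): 1·3 + 1·(-2) = 1; 6·3 + 7·(-2) = 4; so z(0) = [1, 4]^T.
x_2(t) = Σ_i (v_i)_2 · z_i(0) · e^{λ_i t} (row 2 of V times the modal terms).
x_2(0.5) = (-6)·1·e^{-2·0.5} + 1·4·e^{-1·0.5} = (-6)·0.36787944 + 4·0.60653066 = 0.2188.

0.2188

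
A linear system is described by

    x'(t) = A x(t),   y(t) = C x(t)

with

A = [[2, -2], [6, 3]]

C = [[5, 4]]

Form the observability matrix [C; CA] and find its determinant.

CA = [[34, 2]]
Observability matrix O = [C; CA] = [[5, 4], [34, 2]]
det(O) = 5·2 - 4·34 = 10 - 136 = -126
Since det(O) ≠ 0, rank(O) = 2 and the system is completely observable.

-126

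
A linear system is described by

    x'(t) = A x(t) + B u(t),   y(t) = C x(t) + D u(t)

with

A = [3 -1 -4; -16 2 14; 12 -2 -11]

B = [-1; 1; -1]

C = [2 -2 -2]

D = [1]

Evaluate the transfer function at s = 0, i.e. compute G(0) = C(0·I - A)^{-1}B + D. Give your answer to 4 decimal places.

G(0) = C(-A)^{-1}B + D = -C A^{-1} B + D.
det A = -6, so A^{-1} = (1/-6)·adj(A) = [[-1, 1/2, 1], [4/3, -5/2, -11/3], [-4/3, 1, 5/3]]
A^{-1} B = [1/2, -1/6, 2/3]^T
C A^{-1} B = 0
G(0) = D - C A^{-1} B = 1 - (0) = 1

1.0000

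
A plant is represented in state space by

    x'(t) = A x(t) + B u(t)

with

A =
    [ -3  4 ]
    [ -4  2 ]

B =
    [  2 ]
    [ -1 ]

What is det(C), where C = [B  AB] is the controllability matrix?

-30

AB = [[-10], [-10]]
Controllability matrix C = [B  AB] = [[2, -10], [-1, -10]]
det(C) = 2·(-10) - (-10)·(-1) = -20 - 10 = -30
Since det(C) ≠ 0, rank(C) = 2 and the system is completely controllable.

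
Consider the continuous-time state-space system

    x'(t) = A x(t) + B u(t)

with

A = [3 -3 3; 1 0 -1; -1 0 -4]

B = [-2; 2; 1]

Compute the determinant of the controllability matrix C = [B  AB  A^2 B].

AB = [[-9], [-3], [-2]]
A^2B = [[-24], [-7], [17]]
Controllability matrix C = [B  AB  A^2B] = [[-2, -9, -24], [2, -3, -7], [1, -2, 17]]
Expanding along the first row, det(C) = (-2)·((-3)·17 - (-7)·(-2)) - (-9)·(2·17 - (-7)·1) + (-24)·(2·(-2) - (-3)·1) = (-2)·(-65) - (-9)·41 + (-24)·(-1) = 523
Since det(C) ≠ 0, rank(C) = 3 and the system is completely controllable.

523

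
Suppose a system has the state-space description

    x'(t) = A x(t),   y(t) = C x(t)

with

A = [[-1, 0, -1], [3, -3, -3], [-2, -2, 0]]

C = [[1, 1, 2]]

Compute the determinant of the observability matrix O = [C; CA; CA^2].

CA = [[-2, -7, -4]]
CA^2 = [[-11, 29, 23]]
Observability matrix O = [C; CA; CA^2] = [[1, 1, 2], [-2, -7, -4], [-11, 29, 23]]
Expanding along the first row, det(O) = 1·((-7)·23 - (-4)·29) - 1·((-2)·23 - (-4)·(-11)) + 2·((-2)·29 - (-7)·(-11)) = 1·(-45) - 1·(-90) + 2·(-135) = -225
Since det(O) ≠ 0, rank(O) = 3 and the system is completely observable.

-225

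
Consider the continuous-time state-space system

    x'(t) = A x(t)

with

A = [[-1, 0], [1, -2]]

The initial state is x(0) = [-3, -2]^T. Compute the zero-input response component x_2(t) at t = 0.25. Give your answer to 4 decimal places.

-1.7299

det(sI - A) = s^2 - (tr A)s + det A, with tr A = (-1) + (-2) = -3 and det A = (-1)·(-2) - 0·1 = 2 - 0 = 2.
So p(s) = det(sI - A) = s^2 + 3s + 2.
Factor s^2 + 3s + 2: two numbers with sum -3 and product 2 are -1 and -2, so s^2 + 3s + 2 = (s + 1)(s + 2).
Hence p(s) = (s + 1) (s + 2), with roots -2, -1.
The eigenvalues -2, -1 are distinct and real, so A is diagonalisable and x(t) = e^{At} x(0) = V diag(e^{λ_i t}) V^{-1} x(0), where the columns of V are the eigenvectors.
λ = -2: A - (-2)I = [[1, 0], [1, 0]]. Row 1 gives 1·v1 + 0·v2 = 0, so take v_1 = [0, 1]^T.
λ = -1: A - (-1)I = [[0, 0], [1, -1]]. Row 2 gives 1·v1 + (-1)·v2 = 0, so take v_2 = [1, 1]^T.
V = [v_1 v_2] = [[0, 1], [1, 1]] has det V = -1, so V^{-1} = adj(V)/det V = [[-1, 1], [1, 0]].
Modal coordinates z(0) = V^{-1} x(0): (-1)·(-3) + 1·(-2) = 1; 1·(-3) + 0·(-2) = -3; so z(0) = [1, -3]^T.
x_2(t) = Σ_i (v_i)_2 · z_i(0) · e^{λ_i t} (row 2 of V times the modal terms).
x_2(0.25) = 1·1·e^{-2·0.25} + 1·(-3)·e^{-1·0.25} = 1·0.606531 + (-3)·0.778801 = -1.7299.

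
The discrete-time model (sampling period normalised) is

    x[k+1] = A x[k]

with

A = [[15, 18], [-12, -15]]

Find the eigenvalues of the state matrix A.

-3, 3

det(zI - A) = z^2 - (tr A)z + det A, with tr A = 15 + (-15) = 0 and det A = 15·(-15) - 18·(-12) = -225 - (-216) = -9.
So p(z) = det(zI - A) = z^2 - 9.
Factor z^2 - 9: two numbers with sum 0 and product -9 are 3 and -3, so z^2 - 9 = (z - 3)(z + 3).
Hence p(z) = (z - 3) (z + 3), with roots -3, 3.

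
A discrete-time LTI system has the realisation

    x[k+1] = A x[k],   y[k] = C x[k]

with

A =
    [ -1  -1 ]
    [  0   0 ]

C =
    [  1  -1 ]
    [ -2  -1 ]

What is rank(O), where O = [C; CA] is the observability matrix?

2

CA = [[-1, -1], [2, 2]]
Observability matrix O = [C; CA] = [[1, -1], [-2, -1], [-1, -1], [2, 2]]
Take the 2×2 submatrix of O formed by rows 1, 2: [[1, -1], [-2, -1]]. Its determinant is 1·(-1) - (-1)·(-2) = -1 - 2 = -3 ≠ 0.
So rank(O) ≥ 2; since O has 2 columns, rank(O) = 2.
rank(O) = 2 = n, so the pair (A, C) is completely observable.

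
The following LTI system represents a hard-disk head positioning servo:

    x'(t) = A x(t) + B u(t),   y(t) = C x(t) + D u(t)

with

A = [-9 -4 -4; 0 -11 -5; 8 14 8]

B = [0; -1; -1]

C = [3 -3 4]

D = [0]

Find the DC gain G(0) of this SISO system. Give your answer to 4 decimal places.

G(0) = C(-A)^{-1}B + D = -C A^{-1} B + D.
det A = -30, so A^{-1} = (1/-30)·adj(A) = [[3/5, 4/5, 4/5], [4/3, 4/3, 3/2], [-44/15, -47/15, -33/10]]
A^{-1} B = [-8/5, -17/6, 193/30]^T
C A^{-1} B = 883/30
G(0) = D - C A^{-1} B = 0 - (883/30) = -883/30 ≈ -29.4333

-29.4333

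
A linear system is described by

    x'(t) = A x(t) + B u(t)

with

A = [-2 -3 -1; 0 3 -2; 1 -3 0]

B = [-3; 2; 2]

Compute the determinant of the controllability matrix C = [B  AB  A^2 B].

AB = [[-2], [2], [-9]]
A^2B = [[7], [24], [-8]]
Controllability matrix C = [B  AB  A^2B] = [[-3, -2, 7], [2, 2, 24], [2, -9, -8]]
Expanding along the first row, det(C) = (-3)·(2·(-8) - 24·(-9)) - (-2)·(2·(-8) - 24·2) + 7·(2·(-9) - 2·2) = (-3)·200 - (-2)·(-64) + 7·(-22) = -882
Since det(C) ≠ 0, rank(C) = 3 and the system is completely controllable.

-882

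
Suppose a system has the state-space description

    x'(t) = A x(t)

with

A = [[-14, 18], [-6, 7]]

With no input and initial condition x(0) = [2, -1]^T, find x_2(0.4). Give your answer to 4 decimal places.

-2.6473

det(sI - A) = s^2 - (tr A)s + det A, with tr A = (-14) + 7 = -7 and det A = (-14)·7 - 18·(-6) = -98 - (-108) = 10.
So p(s) = det(sI - A) = s^2 + 7s + 10.
Factor s^2 + 7s + 10: two numbers with sum -7 and product 10 are -2 and -5, so s^2 + 7s + 10 = (s + 2)(s + 5).
Hence p(s) = (s + 2) (s + 5), with roots -5, -2.
The eigenvalues -5, -2 are distinct and real, so A is diagonalisable and x(t) = e^{At} x(0) = V diag(e^{λ_i t}) V^{-1} x(0), where the columns of V are the eigenvectors.
λ = -5: A - (-5)I = [[-9, 18], [-6, 12]]. Row 1 gives (-9)·v1 + 18·v2 = 0, so take v_1 = [2, 1]^T.
λ = -2: A - (-2)I = [[-12, 18], [-6, 9]]. Row 1 gives (-12)·v1 + 18·v2 = 0, so take v_2 = [3, 2]^T.
V = [v_1 v_2] = [[2, 3], [1, 2]] has det V = 1, so V^{-1} = adj(V)/det V = [[2, -3], [-1, 2]].
Modal coordinates z(0) = V^{-1} x(0): 2·2 + (-3)·(-1) = 7; (-1)·2 + 2·(-1) = -4; so z(0) = [7, -4]^T.
x_2(t) = Σ_i (v_i)_2 · z_i(0) · e^{λ_i t} (row 2 of V times the modal terms).
x_2(0.4) = 1·7·e^{-5·0.4} + 2·(-4)·e^{-2·0.4} = 7·0.135335 + (-8)·0.449329 = -2.6473.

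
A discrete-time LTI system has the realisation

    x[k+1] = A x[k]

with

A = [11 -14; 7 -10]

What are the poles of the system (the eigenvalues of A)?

-3, 4

det(zI - A) = z^2 - (tr A)z + det A, with tr A = 11 + (-10) = 1 and det A = 11·(-10) - (-14)·7 = -110 - (-98) = -12.
So p(z) = det(zI - A) = z^2 - z - 12.
Factor z^2 - z - 12: two numbers with sum 1 and product -12 are 4 and -3, so z^2 - z - 12 = (z - 4)(z + 3).
Hence p(z) = (z - 4) (z + 3), with roots -3, 4.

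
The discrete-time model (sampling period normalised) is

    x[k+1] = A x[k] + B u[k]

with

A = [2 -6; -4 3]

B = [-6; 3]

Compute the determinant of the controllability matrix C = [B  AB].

AB = [[-30], [33]]
Controllability matrix C = [B  AB] = [[-6, -30], [3, 33]]
det(C) = (-6)·33 - (-30)·3 = -198 - (-90) = -108
Since det(C) ≠ 0, rank(C) = 2 and the system is completely controllable.

-108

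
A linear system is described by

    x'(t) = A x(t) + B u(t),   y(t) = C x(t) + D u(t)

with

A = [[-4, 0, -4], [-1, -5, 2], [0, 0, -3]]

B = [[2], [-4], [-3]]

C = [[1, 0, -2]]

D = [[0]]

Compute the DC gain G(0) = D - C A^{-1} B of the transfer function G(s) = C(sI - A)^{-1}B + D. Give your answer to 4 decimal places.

3.5000

G(0) = C(-A)^{-1}B + D = -C A^{-1} B + D.
det A = -60, so A^{-1} = (1/-60)·adj(A) = [[-1/4, 0, 1/3], [1/20, -1/5, -1/5], [0, 0, -1/3]]
A^{-1} B = [-3/2, 3/2, 1]^T
C A^{-1} B = -7/2
G(0) = D - C A^{-1} B = 0 - (-7/2) = 7/2 ≈ 3.5000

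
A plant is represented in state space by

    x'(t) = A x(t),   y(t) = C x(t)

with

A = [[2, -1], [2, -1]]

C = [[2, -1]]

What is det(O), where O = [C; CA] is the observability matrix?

0

CA = [[2, -1]]
Observability matrix O = [C; CA] = [[2, -1], [2, -1]]
det(O) = 2·(-1) - (-1)·2 = -2 - (-2) = 0
Since det(O) = 0, rank(O) < 2 and the system is not completely observable.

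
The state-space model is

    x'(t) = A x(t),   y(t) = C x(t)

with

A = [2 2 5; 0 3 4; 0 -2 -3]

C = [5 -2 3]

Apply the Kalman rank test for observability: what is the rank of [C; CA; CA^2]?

2

CA = [[10, -2, 8]]
CA^2 = [[20, -2, 18]]
Observability matrix O = [C; CA; CA^2] = [[5, -2, 3], [10, -2, 8], [20, -2, 18]]
The columns c1, c2, c3 of O are linearly dependent: -c1 - c2 + c3 = 0 (check each entry), so rank(O) ≤ 2.
The 2×2 minor from rows 1, 2, columns 1, 2 is 5·(-2) - (-2)·10 = -10 - (-20) = 10 ≠ 0, so rank(O) = 2.
rank(O) = 2 < n = 3, so the pair (A, C) is not completely observable.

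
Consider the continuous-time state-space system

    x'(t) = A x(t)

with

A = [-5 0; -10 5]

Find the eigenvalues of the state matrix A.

-5, 5

det(sI - A) = s^2 - (tr A)s + det A, with tr A = (-5) + 5 = 0 and det A = (-5)·5 - 0·(-10) = -25 - 0 = -25.
So p(s) = det(sI - A) = s^2 - 25.
Factor s^2 - 25: two numbers with sum 0 and product -25 are 5 and -5, so s^2 - 25 = (s - 5)(s + 5).
Hence p(s) = (s - 5) (s + 5), with roots -5, 5.
At least one eigenvalue has non-negative real part, so the system is not asymptotically stable.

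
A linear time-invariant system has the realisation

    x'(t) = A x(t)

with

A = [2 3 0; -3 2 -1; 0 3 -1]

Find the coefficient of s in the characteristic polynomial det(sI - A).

Expand det(sI - A) for the 3×3 matrix.
p(s) = s^3 - 3s^2 + 12s + 7.
(Check: constant term = det(-A) = (-1)^3 det A = 7; coefficient of s^2 = -tr A = -3.)
The coefficient of s is 12.

12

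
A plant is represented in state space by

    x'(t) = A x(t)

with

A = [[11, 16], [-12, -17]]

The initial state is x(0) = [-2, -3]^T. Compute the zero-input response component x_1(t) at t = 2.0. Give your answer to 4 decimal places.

det(sI - A) = s^2 - (tr A)s + det A, with tr A = 11 + (-17) = -6 and det A = 11·(-17) - 16·(-12) = -187 - (-192) = 5.
So p(s) = det(sI - A) = s^2 + 6s + 5.
Factor s^2 + 6s + 5: two numbers with sum -6 and product 5 are -1 and -5, so s^2 + 6s + 5 = (s + 1)(s + 5).
Hence p(s) = (s + 1) (s + 5), with roots -5, -1.
The eigenvalues -5, -1 are distinct and real, so A is diagonalisable and x(t) = e^{At} x(0) = V diag(e^{λ_i t}) V^{-1} x(0), where the columns of V are the eigenvectors.
λ = -5: A - (-5)I = [[16, 16], [-12, -12]]. Row 1 gives 16·v1 + 16·v2 = 0, so take v_1 = [1, -1]^T.
λ = -1: A - (-1)I = [[12, 16], [-12, -16]]. Row 1 gives 12·v1 + 16·v2 = 0, so take v_2 = [4, -3]^T.
V = [v_1 v_2] = [[1, 4], [-1, -3]] has det V = 1, so V^{-1} = adj(V)/det V = [[-3, -4], [1, 1]].
Modal coordinates z(0) = V^{-1} x(0): (-3)·(-2) + (-4)·(-3) = 18; 1·(-2) + 1·(-3) = -5; so z(0) = [18, -5]^T.
x_1(t) = Σ_i (v_i)_1 · z_i(0) · e^{λ_i t} (row 1 of V times the modal terms).
x_1(2.0) = 1·18·e^{-5·2.0} + 4·(-5)·e^{-1·2.0} = 18·0.000045 + (-20)·0.135335 = -2.7059.

-2.7059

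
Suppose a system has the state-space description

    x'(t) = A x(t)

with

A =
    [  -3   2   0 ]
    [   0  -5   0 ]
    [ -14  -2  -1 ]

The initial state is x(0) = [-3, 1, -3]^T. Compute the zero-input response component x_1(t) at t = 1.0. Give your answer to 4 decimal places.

-0.1063

det(sI - A) = s^3 - (tr A)s^2 + (M11 + M22 + M33)s - det A, where Mii is the 2×2 principal minor of A obtained by deleting row i and column i.
tr A = (-3) + (-5) + (-1) = -9; M11 = (-5)·(-1) - 0·(-2) = 5 - 0 = 5; M22 = (-3)·(-1) - 0·(-14) = 3 - 0 = 3; M33 = (-3)·(-5) - 2·0 = 15 - 0 = 15; sum of minors = 23.
det A = (-3)·((-5)·(-1) - 0·(-2)) - 2·(0·(-1) - 0·(-14)) + 0·(0·(-2) - (-5)·(-14)) = (-3)·5 - 2·0 + 0·(-70) = -15.
So p(s) = det(sI - A) = s^3 + 9s^2 + 23s + 15.
Rational-root test: any integer root divides 15. Testing small divisors, s = -1 works: p(-1) = -1 + 9 + (-23) + 15 = 0, so (s + 1) is a factor.
Dividing, p(s) = (s + 1)(s^2 + 8s + 15).
Factor s^2 + 8s + 15: two numbers with sum -8 and product 15 are -3 and -5, so s^2 + 8s + 15 = (s + 3)(s + 5).
Hence p(s) = (s + 1) (s + 3) (s + 5), with roots -5, -3, -1.
The eigenvalues -5, -3, -1 are distinct and real, so A is diagonalisable and x(t) = e^{At} x(0) = V diag(e^{λ_i t}) V^{-1} x(0), where the columns of V are the eigenvectors.
λ = -5: A - (-5)I = [[2, 2, 0], [0, 0, 0], [-14, -2, 4]]. v must be orthogonal to every row; (row 1) × (row 3) = [8, -8, 24], so take v_1 = [1, -1, 3]^T.
λ = -3: A - (-3)I = [[0, 2, 0], [0, -2, 0], [-14, -2, 2]]. v must be orthogonal to every row; (row 1) × (row 3) = [4, 0, 28], so take v_2 = [1, 0, 7]^T.
λ = -1: A - (-1)I = [[-2, 2, 0], [0, -4, 0], [-14, -2, 0]]. v must be orthogonal to every row; (row 1) × (row 2) = [0, 0, 8], so take v_3 = [0, 0, 1]^T.
V = [v_1 v_2 v_3] = [[1, 1, 0], [-1, 0, 0], [3, 7, 1]] has det V = 1, so V^{-1} = adj(V)/det V = [[0, -1, 0], [1, 1, 0], [-7, -4, 1]].
Modal coordinates z(0) = V^{-1} x(0): 0·(-3) + (-1)·1 + 0·(-3) = -1; 1·(-3) + 1·1 + 0·(-3) = -2; (-7)·(-3) + (-4)·1 + 1·(-3) = 14; so z(0) = [-1, -2, 14]^T.
x_1(t) = Σ_i (v_i)_1 · z_i(0) · e^{λ_i t} (row 1 of V times the modal terms).
x_1(1.0) = 1·(-1)·e^{-5·1.0} + 1·(-2)·e^{-3·1.0} + 0·14·e^{-1·1.0} = (-1)·0.006738 + (-2)·0.049787 + 0·0.367879 = -0.1063.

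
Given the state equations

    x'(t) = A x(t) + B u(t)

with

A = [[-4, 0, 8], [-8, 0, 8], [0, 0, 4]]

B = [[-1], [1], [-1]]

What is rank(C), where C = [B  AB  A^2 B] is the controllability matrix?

2

AB = [[-4], [0], [-4]]
A^2B = [[-16], [0], [-16]]
Controllability matrix C = [B  AB  A^2B] = [[-1, -4, -16], [1, 0, 0], [-1, -4, -16]]
The rows r1, r2, r3 of C are linearly dependent: -r1 + r3 = 0 (check each entry), so rank(C) ≤ 2.
The 2×2 minor from rows 1, 2, columns 1, 2 is (-1)·0 - (-4)·1 = 0 - (-4) = 4 ≠ 0, so rank(C) = 2.
rank(C) = 2 < n = 3, so the pair (A, B) is not completely controllable.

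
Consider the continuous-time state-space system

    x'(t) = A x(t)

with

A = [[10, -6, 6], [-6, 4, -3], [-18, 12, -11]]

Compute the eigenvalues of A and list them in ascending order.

-2, 1, 4

det(sI - A) = s^3 - (tr A)s^2 + (M11 + M22 + M33)s - det A, where Mii is the 2×2 principal minor of A obtained by deleting row i and column i.
tr A = 10 + 4 + (-11) = 3; M11 = 4·(-11) - (-3)·12 = -44 - (-36) = -8; M22 = 10·(-11) - 6·(-18) = -110 - (-108) = -2; M33 = 10·4 - (-6)·(-6) = 40 - 36 = 4; sum of minors = -6.
det A = 10·(4·(-11) - (-3)·12) - (-6)·((-6)·(-11) - (-3)·(-18)) + 6·((-6)·12 - 4·(-18)) = 10·(-8) - (-6)·12 + 6·0 = -8.
So p(s) = det(sI - A) = s^3 - 3s^2 - 6s + 8.
Rational-root test: any integer root divides 8. Testing small divisors, s = 1 works: p(1) = 1 + (-3) + (-6) + 8 = 0, so (s - 1) is a factor.
Dividing, p(s) = (s - 1)(s^2 - 2s - 8).
Factor s^2 - 2s - 8: two numbers with sum 2 and product -8 are 4 and -2, so s^2 - 2s - 8 = (s - 4)(s + 2).
Hence p(s) = (s - 4) (s - 1) (s + 2), with roots -2, 1, 4.
At least one eigenvalue has non-negative real part, so the system is not asymptotically stable.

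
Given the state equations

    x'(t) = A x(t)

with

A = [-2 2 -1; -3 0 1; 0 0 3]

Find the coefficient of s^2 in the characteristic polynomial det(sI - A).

-1

Expand det(sI - A) for the 3×3 matrix.
p(s) = s^3 - s^2 - 18.
(Check: constant term = det(-A) = (-1)^3 det A = -18; coefficient of s^2 = -tr A = -1.)
The coefficient of s^2 is -1.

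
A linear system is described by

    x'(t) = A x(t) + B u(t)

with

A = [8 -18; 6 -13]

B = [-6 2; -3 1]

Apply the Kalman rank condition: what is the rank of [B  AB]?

1

AB = [[6, -2], [3, -1]]
Controllability matrix C = [B  AB] = [[-6, 2, 6, -2], [-3, 1, 3, -1]]
Every column of C is a scalar multiple of column 1 = [-6, -3] (multipliers 1, -1/3, -1, 1/3), so the columns span a one-dimensional space.
C ≠ 0, hence rank(C) = 1.
rank(C) = 1 < n = 2, so the pair (A, B) is not completely controllable.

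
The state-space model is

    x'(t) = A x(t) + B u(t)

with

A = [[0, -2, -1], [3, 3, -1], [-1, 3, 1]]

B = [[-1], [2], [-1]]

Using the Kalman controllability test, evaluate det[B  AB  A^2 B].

AB = [[-3], [4], [6]]
A^2B = [[-14], [-3], [21]]
Controllability matrix C = [B  AB  A^2B] = [[-1, -3, -14], [2, 4, -3], [-1, 6, 21]]
Expanding along the first row, det(C) = (-1)·(4·21 - (-3)·6) - (-3)·(2·21 - (-3)·(-1)) + (-14)·(2·6 - 4·(-1)) = (-1)·102 - (-3)·39 + (-14)·16 = -209
Since det(C) ≠ 0, rank(C) = 3 and the system is completely controllable.

-209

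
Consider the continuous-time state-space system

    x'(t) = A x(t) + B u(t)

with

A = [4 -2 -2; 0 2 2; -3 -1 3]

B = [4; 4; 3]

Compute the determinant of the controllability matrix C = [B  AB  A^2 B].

-1072

AB = [[2], [14], [-7]]
A^2B = [[-6], [14], [-41]]
Controllability matrix C = [B  AB  A^2B] = [[4, 2, -6], [4, 14, 14], [3, -7, -41]]
Expanding along the first row, det(C) = 4·(14·(-41) - 14·(-7)) - 2·(4·(-41) - 14·3) + (-6)·(4·(-7) - 14·3) = 4·(-476) - 2·(-206) + (-6)·(-70) = -1072
Since det(C) ≠ 0, rank(C) = 3 and the system is completely controllable.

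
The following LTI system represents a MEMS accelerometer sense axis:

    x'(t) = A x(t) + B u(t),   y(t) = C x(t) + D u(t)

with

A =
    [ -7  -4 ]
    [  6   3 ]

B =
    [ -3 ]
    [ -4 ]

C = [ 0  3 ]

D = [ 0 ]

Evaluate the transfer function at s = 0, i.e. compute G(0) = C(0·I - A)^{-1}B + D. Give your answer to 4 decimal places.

-46.0000

G(0) = C(-A)^{-1}B + D = -C A^{-1} B + D.
det A = 3, so A^{-1} = (1/3)·adj(A) = [[1, 4/3], [-2, -7/3]]
A^{-1} B = [-25/3, 46/3]^T
C A^{-1} B = 46
G(0) = D - C A^{-1} B = 0 - (46) = -46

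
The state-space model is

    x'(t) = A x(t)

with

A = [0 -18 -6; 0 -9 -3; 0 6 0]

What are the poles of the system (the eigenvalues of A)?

det(sI - A) = s^3 - (tr A)s^2 + (M11 + M22 + M33)s - det A, where Mii is the 2×2 principal minor of A obtained by deleting row i and column i.
tr A = 0 + (-9) + 0 = -9; M11 = (-9)·0 - (-3)·6 = 0 - (-18) = 18; M22 = 0·0 - (-6)·0 = 0 - 0 = 0; M33 = 0·(-9) - (-18)·0 = 0 - 0 = 0; sum of minors = 18.
det A = 0·((-9)·0 - (-3)·6) - (-18)·(0·0 - (-3)·0) + (-6)·(0·6 - (-9)·0) = 0·18 - (-18)·0 + (-6)·0 = 0.
So p(s) = det(sI - A) = s^3 + 9s^2 + 18s.
The constant term is 0, so p(s) = s(s^2 + 9s + 18).
Factor s^2 + 9s + 18: two numbers with sum -9 and product 18 are -3 and -6, so s^2 + 9s + 18 = (s + 3)(s + 6).
Hence p(s) = s (s + 3) (s + 6), with roots -6, -3, 0.
At least one eigenvalue has non-negative real part, so the system is not asymptotically stable.

-6, -3, 0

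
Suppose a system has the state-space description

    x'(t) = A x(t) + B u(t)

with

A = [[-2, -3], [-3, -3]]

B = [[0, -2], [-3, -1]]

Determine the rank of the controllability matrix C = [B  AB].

2

AB = [[9, 7], [9, 9]]
Controllability matrix C = [B  AB] = [[0, -2, 9, 7], [-3, -1, 9, 9]]
Take the 2×2 submatrix of C formed by columns 1, 2: [[0, -2], [-3, -1]]. Its determinant is 0·(-1) - (-2)·(-3) = 0 - 6 = -6 ≠ 0.
So rank(C) ≥ 2; since C has 2 rows, rank(C) = 2.
rank(C) = 2 = n, so the pair (A, B) is completely controllable.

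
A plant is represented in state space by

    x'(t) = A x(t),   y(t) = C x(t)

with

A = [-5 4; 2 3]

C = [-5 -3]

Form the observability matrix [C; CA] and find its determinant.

202

CA = [[19, -29]]
Observability matrix O = [C; CA] = [[-5, -3], [19, -29]]
det(O) = (-5)·(-29) - (-3)·19 = 145 - (-57) = 202
Since det(O) ≠ 0, rank(O) = 2 and the system is completely observable.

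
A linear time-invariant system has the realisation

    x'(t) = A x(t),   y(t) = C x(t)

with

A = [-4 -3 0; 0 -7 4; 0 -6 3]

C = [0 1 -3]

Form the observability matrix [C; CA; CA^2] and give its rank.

CA = [[0, 11, -5]]
CA^2 = [[0, -47, 29]]
Observability matrix O = [C; CA; CA^2] = [[0, 1, -3], [0, 11, -5], [0, -47, 29]]
Column 1 of O is identically zero, so rank(O) ≤ 2.
The 2×2 minor from rows 1, 2, columns 2, 3 is 1·(-5) - (-3)·11 = -5 - (-33) = 28 ≠ 0, so rank(O) = 2.
rank(O) = 2 < n = 3, so the pair (A, C) is not completely observable.

2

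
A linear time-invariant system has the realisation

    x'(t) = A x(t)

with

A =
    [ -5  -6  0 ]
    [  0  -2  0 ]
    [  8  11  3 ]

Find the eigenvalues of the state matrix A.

-5, -2, 3

det(sI - A) = s^3 - (tr A)s^2 + (M11 + M22 + M33)s - det A, where Mii is the 2×2 principal minor of A obtained by deleting row i and column i.
tr A = (-5) + (-2) + 3 = -4; M11 = (-2)·3 - 0·11 = -6 - 0 = -6; M22 = (-5)·3 - 0·8 = -15 - 0 = -15; M33 = (-5)·(-2) - (-6)·0 = 10 - 0 = 10; sum of minors = -11.
det A = (-5)·((-2)·3 - 0·11) - (-6)·(0·3 - 0·8) + 0·(0·11 - (-2)·8) = (-5)·(-6) - (-6)·0 + 0·16 = 30.
So p(s) = det(sI - A) = s^3 + 4s^2 - 11s - 30.
Rational-root test: any integer root divides -30. Testing small divisors, s = -2 works: p(-2) = -8 + 16 + 22 + (-30) = 0, so (s + 2) is a factor.
Dividing, p(s) = (s + 2)(s^2 + 2s - 15).
Factor s^2 + 2s - 15: two numbers with sum -2 and product -15 are 3 and -5, so s^2 + 2s - 15 = (s - 3)(s + 5).
Hence p(s) = (s - 3) (s + 2) (s + 5), with roots -5, -2, 3.
At least one eigenvalue has non-negative real part, so the system is not asymptotically stable.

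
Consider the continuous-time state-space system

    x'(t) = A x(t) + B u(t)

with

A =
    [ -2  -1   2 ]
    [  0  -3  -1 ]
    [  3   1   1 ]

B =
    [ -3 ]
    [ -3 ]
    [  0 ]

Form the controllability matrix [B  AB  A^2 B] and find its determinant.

-1296

AB = [[9], [9], [-12]]
A^2B = [[-51], [-15], [24]]
Controllability matrix C = [B  AB  A^2B] = [[-3, 9, -51], [-3, 9, -15], [0, -12, 24]]
Expanding along the first row, det(C) = (-3)·(9·24 - (-15)·(-12)) - 9·((-3)·24 - (-15)·0) + (-51)·((-3)·(-12) - 9·0) = (-3)·36 - 9·(-72) + (-51)·36 = -1296
Since det(C) ≠ 0, rank(C) = 3 and the system is completely controllable.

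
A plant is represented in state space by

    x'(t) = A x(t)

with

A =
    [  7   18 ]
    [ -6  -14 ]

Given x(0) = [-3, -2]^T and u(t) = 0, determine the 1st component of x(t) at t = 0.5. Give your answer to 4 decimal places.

-7.1053

det(sI - A) = s^2 - (tr A)s + det A, with tr A = 7 + (-14) = -7 and det A = 7·(-14) - 18·(-6) = -98 - (-108) = 10.
So p(s) = det(sI - A) = s^2 + 7s + 10.
Factor s^2 + 7s + 10: two numbers with sum -7 and product 10 are -2 and -5, so s^2 + 7s + 10 = (s + 2)(s + 5).
Hence p(s) = (s + 2) (s + 5), with roots -5, -2.
The eigenvalues -5, -2 are distinct and real, so A is diagonalisable and x(t) = e^{At} x(0) = V diag(e^{λ_i t}) V^{-1} x(0), where the columns of V are the eigenvectors.
λ = -5: A - (-5)I = [[12, 18], [-6, -9]]. Row 1 gives 12·v1 + 18·v2 = 0, so take v_1 = [3, -2]^T.
λ = -2: A - (-2)I = [[9, 18], [-6, -12]]. Row 1 gives 9·v1 + 18·v2 = 0, so take v_2 = [2, -1]^T.
V = [v_1 v_2] = [[3, 2], [-2, -1]] has det V = 1, so V^{-1} = adj(V)/det V = [[-1, -2], [2, 3]].
Modal coordinates z(0) = V^{-1} x(0): (-1)·(-3) + (-2)·(-2) = 7; 2·(-3) + 3·(-2) = -12; so z(0) = [7, -12]^T.
x_1(t) = Σ_i (v_i)_1 · z_i(0) · e^{λ_i t} (row 1 of V times the modal terms).
x_1(0.5) = 3·7·e^{-5·0.5} + 2·(-12)·e^{-2·0.5} = 21·0.082085 + (-24)·0.367879 = -7.1053.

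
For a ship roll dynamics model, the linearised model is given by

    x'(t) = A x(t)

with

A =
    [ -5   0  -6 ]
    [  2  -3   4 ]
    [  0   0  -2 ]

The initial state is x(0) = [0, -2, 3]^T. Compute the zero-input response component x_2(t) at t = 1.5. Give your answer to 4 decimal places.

det(sI - A) = s^3 - (tr A)s^2 + (M11 + M22 + M33)s - det A, where Mii is the 2×2 principal minor of A obtained by deleting row i and column i.
tr A = (-5) + (-3) + (-2) = -10; M11 = (-3)·(-2) - 4·0 = 6 - 0 = 6; M22 = (-5)·(-2) - (-6)·0 = 10 - 0 = 10; M33 = (-5)·(-3) - 0·2 = 15 - 0 = 15; sum of minors = 31.
det A = (-5)·((-3)·(-2) - 4·0) - 0·(2·(-2) - 4·0) + (-6)·(2·0 - (-3)·0) = (-5)·6 - 0·(-4) + (-6)·0 = -30.
So p(s) = det(sI - A) = s^3 + 10s^2 + 31s + 30.
Rational-root test: any integer root divides 30. Testing small divisors, s = -2 works: p(-2) = -8 + 40 + (-62) + 30 = 0, so (s + 2) is a factor.
Dividing, p(s) = (s + 2)(s^2 + 8s + 15).
Factor s^2 + 8s + 15: two numbers with sum -8 and product 15 are -3 and -5, so s^2 + 8s + 15 = (s + 3)(s + 5).
Hence p(s) = (s + 2) (s + 3) (s + 5), with roots -5, -3, -2.
The eigenvalues -5, -3, -2 are distinct and real, so A is diagonalisable and x(t) = e^{At} x(0) = V diag(e^{λ_i t}) V^{-1} x(0), where the columns of V are the eigenvectors.
λ = -5: A - (-5)I = [[0, 0, -6], [2, 2, 4], [0, 0, 3]]. v must be orthogonal to every row; (row 1) × (row 2) = [12, -12, 0], so take v_1 = [1, -1, 0]^T.
λ = -3: A - (-3)I = [[-2, 0, -6], [2, 0, 4], [0, 0, 1]]. v must be orthogonal to every row; (row 1) × (row 2) = [0, -4, 0], so take v_2 = [0, 1, 0]^T.
λ = -2: A - (-2)I = [[-3, 0, -6], [2, -1, 4], [0, 0, 0]]. v must be orthogonal to every row; (row 1) × (row 2) = [-6, 0, 3], so take v_3 = [-2, 0, 1]^T.
V = [v_1 v_2 v_3] = [[1, 0, -2], [-1, 1, 0], [0, 0, 1]] has det V = 1, so V^{-1} = adj(V)/det V = [[1, 0, 2], [1, 1, 2], [0, 0, 1]].
Modal coordinates z(0) = V^{-1} x(0): 1·0 + 0·(-2) + 2·3 = 6; 1·0 + 1·(-2) + 2·3 = 4; 0·0 + 0·(-2) + 1·3 = 3; so z(0) = [6, 4, 3]^T.
x_2(t) = Σ_i (v_i)_2 · z_i(0) · e^{λ_i t} (row 2 of V times the modal terms).
x_2(1.5) = (-1)·6·e^{-5·1.5} + 1·4·e^{-3·1.5} + 0·3·e^{-2·1.5} = (-6)·0.000553 + 4·0.011109 + 0·0.049787 = 0.0411.

0.0411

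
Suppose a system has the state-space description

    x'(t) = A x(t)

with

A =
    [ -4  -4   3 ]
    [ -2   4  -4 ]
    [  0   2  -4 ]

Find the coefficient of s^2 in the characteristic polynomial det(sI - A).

4

Expand det(sI - A) for the 3×3 matrix.
p(s) = s^3 + 4s^2 - 16s - 52.
(Check: constant term = det(-A) = (-1)^3 det A = -52; coefficient of s^2 = -tr A = 4.)
The coefficient of s^2 is 4.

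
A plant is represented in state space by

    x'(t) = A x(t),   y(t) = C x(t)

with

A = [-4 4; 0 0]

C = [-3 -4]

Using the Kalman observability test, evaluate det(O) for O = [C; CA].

CA = [[12, -12]]
Observability matrix O = [C; CA] = [[-3, -4], [12, -12]]
det(O) = (-3)·(-12) - (-4)·12 = 36 - (-48) = 84
Since det(O) ≠ 0, rank(O) = 2 and the system is completely observable.

84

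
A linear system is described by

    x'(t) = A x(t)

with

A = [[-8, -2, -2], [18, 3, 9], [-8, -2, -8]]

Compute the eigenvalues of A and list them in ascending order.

det(sI - A) = s^3 - (tr A)s^2 + (M11 + M22 + M33)s - det A, where Mii is the 2×2 principal minor of A obtained by deleting row i and column i.
tr A = (-8) + 3 + (-8) = -13; M11 = 3·(-8) - 9·(-2) = -24 - (-18) = -6; M22 = (-8)·(-8) - (-2)·(-8) = 64 - 16 = 48; M33 = (-8)·3 - (-2)·18 = -24 - (-36) = 12; sum of minors = 54.
det A = (-8)·(3·(-8) - 9·(-2)) - (-2)·(18·(-8) - 9·(-8)) + (-2)·(18·(-2) - 3·(-8)) = (-8)·(-6) - (-2)·(-72) + (-2)·(-12) = -72.
So p(s) = det(sI - A) = s^3 + 13s^2 + 54s + 72.
Rational-root test: any integer root divides 72. Testing small divisors, s = -3 works: p(-3) = -27 + 117 + (-162) + 72 = 0, so (s + 3) is a factor.
Dividing, p(s) = (s + 3)(s^2 + 10s + 24).
Factor s^2 + 10s + 24: two numbers with sum -10 and product 24 are -4 and -6, so s^2 + 10s + 24 = (s + 4)(s + 6).
Hence p(s) = (s + 3) (s + 4) (s + 6), with roots -6, -4, -3.
All eigenvalues have negative real part, so the system is asymptotically stable.

-6, -4, -3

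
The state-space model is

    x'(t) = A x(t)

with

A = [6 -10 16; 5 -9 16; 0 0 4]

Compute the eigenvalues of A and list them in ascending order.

-4, 1, 4

det(sI - A) = s^3 - (tr A)s^2 + (M11 + M22 + M33)s - det A, where Mii is the 2×2 principal minor of A obtained by deleting row i and column i.
tr A = 6 + (-9) + 4 = 1; M11 = (-9)·4 - 16·0 = -36 - 0 = -36; M22 = 6·4 - 16·0 = 24 - 0 = 24; M33 = 6·(-9) - (-10)·5 = -54 - (-50) = -4; sum of minors = -16.
det A = 6·((-9)·4 - 16·0) - (-10)·(5·4 - 16·0) + 16·(5·0 - (-9)·0) = 6·(-36) - (-10)·20 + 16·0 = -16.
So p(s) = det(sI - A) = s^3 - s^2 - 16s + 16.
Rational-root test: any integer root divides 16. Testing small divisors, s = 1 works: p(1) = 1 + (-1) + (-16) + 16 = 0, so (s - 1) is a factor.
Dividing, p(s) = (s - 1)(s^2 - 16).
Factor s^2 - 16: two numbers with sum 0 and product -16 are 4 and -4, so s^2 - 16 = (s - 4)(s + 4).
Hence p(s) = (s - 4) (s - 1) (s + 4), with roots -4, 1, 4.
At least one eigenvalue has non-negative real part, so the system is not asymptotically stable.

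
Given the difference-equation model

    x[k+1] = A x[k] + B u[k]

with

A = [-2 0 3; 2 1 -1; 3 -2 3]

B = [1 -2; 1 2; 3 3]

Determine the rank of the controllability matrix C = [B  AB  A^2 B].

3

AB = [[7, 13], [0, -5], [10, -1]]
A^2B = [[16, -29], [4, 22], [51, 46]]
Controllability matrix C = [B  AB  A^2B] = [[1, -2, 7, 13, 16, -29], [1, 2, 0, -5, 4, 22], [3, 3, 10, -1, 51, 46]]
Take the 3×3 submatrix of C formed by columns 1, 2, 3: [[1, -2, 7], [1, 2, 0], [3, 3, 10]]. Its determinant is 1·(2·10 - 0·3) - (-2)·(1·10 - 0·3) + 7·(1·3 - 2·3) = 1·20 - (-2)·10 + 7·(-3) = 19 ≠ 0.
So rank(C) ≥ 3; since C has 3 rows, rank(C) = 3.
rank(C) = 3 = n, so the pair (A, B) is completely controllable.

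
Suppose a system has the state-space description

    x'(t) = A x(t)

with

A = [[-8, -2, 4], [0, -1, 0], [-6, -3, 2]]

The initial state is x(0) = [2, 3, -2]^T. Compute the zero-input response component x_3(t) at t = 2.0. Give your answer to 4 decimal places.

-1.2696

det(sI - A) = s^3 - (tr A)s^2 + (M11 + M22 + M33)s - det A, where Mii is the 2×2 principal minor of A obtained by deleting row i and column i.
tr A = (-8) + (-1) + 2 = -7; M11 = (-1)·2 - 0·(-3) = -2 - 0 = -2; M22 = (-8)·2 - 4·(-6) = -16 - (-24) = 8; M33 = (-8)·(-1) - (-2)·0 = 8 - 0 = 8; sum of minors = 14.
det A = (-8)·((-1)·2 - 0·(-3)) - (-2)·(0·2 - 0·(-6)) + 4·(0·(-3) - (-1)·(-6)) = (-8)·(-2) - (-2)·0 + 4·(-6) = -8.
So p(s) = det(sI - A) = s^3 + 7s^2 + 14s + 8.
Rational-root test: any integer root divides 8. Testing small divisors, s = -1 works: p(-1) = -1 + 7 + (-14) + 8 = 0, so (s + 1) is a factor.
Dividing, p(s) = (s + 1)(s^2 + 6s + 8).
Factor s^2 + 6s + 8: two numbers with sum -6 and product 8 are -2 and -4, so s^2 + 6s + 8 = (s + 2)(s + 4).
Hence p(s) = (s + 1) (s + 2) (s + 4), with roots -4, -2, -1.
The eigenvalues -4, -2, -1 are distinct and real, so A is diagonalisable and x(t) = e^{At} x(0) = V diag(e^{λ_i t}) V^{-1} x(0), where the columns of V are the eigenvectors.
λ = -4: A - (-4)I = [[-4, -2, 4], [0, 3, 0], [-6, -3, 6]]. v must be orthogonal to every row; (row 1) × (row 2) = [-12, 0, -12], so take v_1 = [1, 0, 1]^T.
λ = -2: A - (-2)I = [[-6, -2, 4], [0, 1, 0], [-6, -3, 4]]. v must be orthogonal to every row; (row 1) × (row 2) = [-4, 0, -6], so take v_2 = [2, 0, 3]^T.
λ = -1: A - (-1)I = [[-7, -2, 4], [0, 0, 0], [-6, -3, 3]]. v must be orthogonal to every row; (row 1) × (row 3) = [6, -3, 9], so take v_3 = [-2, 1, -3]^T.
V = [v_1 v_2 v_3] = [[1, 2, -2], [0, 0, 1], [1, 3, -3]] has det V = -1, so V^{-1} = adj(V)/det V = [[3, 0, -2], [-1, 1, 1], [0, 1, 0]].
Modal coordinates z(0) = V^{-1} x(0): 3·2 + 0·3 + (-2)·(-2) = 10; (-1)·2 + 1·3 + 1·(-2) = -1; 0·2 + 1·3 + 0·(-2) = 3; so z(0) = [10, -1, 3]^T.
x_3(t) = Σ_i (v_i)_3 · z_i(0) · e^{λ_i t} (row 3 of V times the modal terms).
x_3(2.0) = 1·10·e^{-4·2.0} + 3·(-1)·e^{-2·2.0} + (-3)·3·e^{-1·2.0} = 10·0.000335 + (-3)·0.018316 + (-9)·0.135335 = -1.2696.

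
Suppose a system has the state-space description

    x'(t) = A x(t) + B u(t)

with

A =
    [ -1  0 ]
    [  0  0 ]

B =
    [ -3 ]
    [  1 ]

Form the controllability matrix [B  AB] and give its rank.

AB = [[3], [0]]
Controllability matrix C = [B  AB] = [[-3, 3], [1, 0]]
det(C) = (-3)·0 - 3·1 = 0 - 3 = -3 ≠ 0, so rank(C) = 2.
rank(C) = 2 = n, so the pair (A, B) is completely controllable.

2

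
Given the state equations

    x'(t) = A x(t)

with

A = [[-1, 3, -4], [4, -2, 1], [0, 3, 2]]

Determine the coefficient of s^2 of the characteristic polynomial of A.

Expand det(sI - A) for the 3×3 matrix.
p(s) = s^3 + s^2 - 19s + 65.
(Check: constant term = det(-A) = (-1)^3 det A = 65; coefficient of s^2 = -tr A = 1.)
The coefficient of s^2 is 1.

1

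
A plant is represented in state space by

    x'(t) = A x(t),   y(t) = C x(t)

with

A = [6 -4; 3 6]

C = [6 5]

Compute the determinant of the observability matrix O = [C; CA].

-219

CA = [[51, 6]]
Observability matrix O = [C; CA] = [[6, 5], [51, 6]]
det(O) = 6·6 - 5·51 = 36 - 255 = -219
Since det(O) ≠ 0, rank(O) = 2 and the system is completely observable.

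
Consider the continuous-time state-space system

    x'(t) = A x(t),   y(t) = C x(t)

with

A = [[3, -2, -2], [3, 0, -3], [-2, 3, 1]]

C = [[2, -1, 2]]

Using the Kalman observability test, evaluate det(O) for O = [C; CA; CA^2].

CA = [[-1, 2, 1]]
CA^2 = [[1, 5, -3]]
Observability matrix O = [C; CA; CA^2] = [[2, -1, 2], [-1, 2, 1], [1, 5, -3]]
Expanding along the first row, det(O) = 2·(2·(-3) - 1·5) - (-1)·((-1)·(-3) - 1·1) + 2·((-1)·5 - 2·1) = 2·(-11) - (-1)·2 + 2·(-7) = -34
Since det(O) ≠ 0, rank(O) = 3 and the system is completely observable.

-34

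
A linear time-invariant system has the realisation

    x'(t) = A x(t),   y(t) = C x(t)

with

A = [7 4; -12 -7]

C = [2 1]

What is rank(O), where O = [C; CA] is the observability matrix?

CA = [[2, 1]]
Observability matrix O = [C; CA] = [[2, 1], [2, 1]]
Every row of O is a scalar multiple of row 1 = [2, 1] (multipliers 1, 1), so the rows span a one-dimensional space.
O ≠ 0, hence rank(O) = 1.
rank(O) = 1 < n = 2, so the pair (A, C) is not completely observable.

1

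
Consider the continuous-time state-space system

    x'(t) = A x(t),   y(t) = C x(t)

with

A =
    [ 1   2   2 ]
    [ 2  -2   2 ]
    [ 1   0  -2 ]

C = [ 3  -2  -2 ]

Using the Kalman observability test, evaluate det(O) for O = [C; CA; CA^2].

544

CA = [[-3, 10, 6]]
CA^2 = [[23, -26, 2]]
Observability matrix O = [C; CA; CA^2] = [[3, -2, -2], [-3, 10, 6], [23, -26, 2]]
Expanding along the first row, det(O) = 3·(10·2 - 6·(-26)) - (-2)·((-3)·2 - 6·23) + (-2)·((-3)·(-26) - 10·23) = 3·176 - (-2)·(-144) + (-2)·(-152) = 544
Since det(O) ≠ 0, rank(O) = 3 and the system is completely observable.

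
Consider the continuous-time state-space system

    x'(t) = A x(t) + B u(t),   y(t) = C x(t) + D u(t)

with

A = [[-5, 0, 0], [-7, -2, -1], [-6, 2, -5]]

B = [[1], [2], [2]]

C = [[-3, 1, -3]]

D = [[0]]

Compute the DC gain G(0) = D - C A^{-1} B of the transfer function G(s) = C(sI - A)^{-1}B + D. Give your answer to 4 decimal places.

G(0) = C(-A)^{-1}B + D = -C A^{-1} B + D.
det A = -60, so A^{-1} = (1/-60)·adj(A) = [[-1/5, 0, 0], [29/60, -5/12, 1/12], [13/30, -1/6, -1/6]]
A^{-1} B = [-1/5, -11/60, -7/30]^T
C A^{-1} B = 67/60
G(0) = D - C A^{-1} B = 0 - (67/60) = -67/60 ≈ -1.1167

-1.1167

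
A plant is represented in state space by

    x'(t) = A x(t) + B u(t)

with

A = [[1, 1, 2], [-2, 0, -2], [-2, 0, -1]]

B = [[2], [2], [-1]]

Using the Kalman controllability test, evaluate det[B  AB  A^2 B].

64

AB = [[2], [-2], [-3]]
A^2B = [[-6], [2], [-1]]
Controllability matrix C = [B  AB  A^2B] = [[2, 2, -6], [2, -2, 2], [-1, -3, -1]]
Expanding along the first row, det(C) = 2·((-2)·(-1) - 2·(-3)) - 2·(2·(-1) - 2·(-1)) + (-6)·(2·(-3) - (-2)·(-1)) = 2·8 - 2·0 + (-6)·(-8) = 64
Since det(C) ≠ 0, rank(C) = 3 and the system is completely controllable.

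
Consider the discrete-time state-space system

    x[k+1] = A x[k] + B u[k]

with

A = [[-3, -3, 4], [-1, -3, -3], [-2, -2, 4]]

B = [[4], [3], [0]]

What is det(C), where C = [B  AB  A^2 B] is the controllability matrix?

AB = [[-21], [-13], [-14]]
A^2B = [[46], [102], [12]]
Controllability matrix C = [B  AB  A^2B] = [[4, -21, 46], [3, -13, 102], [0, -14, 12]]
Expanding along the first row, det(C) = 4·((-13)·12 - 102·(-14)) - (-21)·(3·12 - 102·0) + 46·(3·(-14) - (-13)·0) = 4·1272 - (-21)·36 + 46·(-42) = 3912
Since det(C) ≠ 0, rank(C) = 3 and the system is completely controllable.

3912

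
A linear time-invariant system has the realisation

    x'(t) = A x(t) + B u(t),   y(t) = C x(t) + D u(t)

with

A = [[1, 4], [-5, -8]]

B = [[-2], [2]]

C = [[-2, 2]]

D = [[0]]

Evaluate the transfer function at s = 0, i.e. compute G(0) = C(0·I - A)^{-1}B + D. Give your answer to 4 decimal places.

G(0) = C(-A)^{-1}B + D = -C A^{-1} B + D.
det A = 12, so A^{-1} = (1/12)·adj(A) = [[-2/3, -1/3], [5/12, 1/12]]
A^{-1} B = [2/3, -2/3]^T
C A^{-1} B = -8/3
G(0) = D - C A^{-1} B = 0 - (-8/3) = 8/3 ≈ 2.6667

2.6667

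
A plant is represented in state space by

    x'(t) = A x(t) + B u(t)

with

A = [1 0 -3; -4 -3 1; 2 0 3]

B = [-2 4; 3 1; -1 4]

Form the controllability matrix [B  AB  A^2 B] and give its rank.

AB = [[1, -8], [-2, -15], [-7, 20]]
A^2B = [[22, -68], [-5, 97], [-19, 44]]
Controllability matrix C = [B  AB  A^2B] = [[-2, 4, 1, -8, 22, -68], [3, 1, -2, -15, -5, 97], [-1, 4, -7, 20, -19, 44]]
Take the 3×3 submatrix of C formed by columns 1, 2, 3: [[-2, 4, 1], [3, 1, -2], [-1, 4, -7]]. Its determinant is (-2)·(1·(-7) - (-2)·4) - 4·(3·(-7) - (-2)·(-1)) + 1·(3·4 - 1·(-1)) = (-2)·1 - 4·(-23) + 1·13 = 103 ≠ 0.
So rank(C) ≥ 3; since C has 3 rows, rank(C) = 3.
rank(C) = 3 = n, so the pair (A, B) is completely controllable.

3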